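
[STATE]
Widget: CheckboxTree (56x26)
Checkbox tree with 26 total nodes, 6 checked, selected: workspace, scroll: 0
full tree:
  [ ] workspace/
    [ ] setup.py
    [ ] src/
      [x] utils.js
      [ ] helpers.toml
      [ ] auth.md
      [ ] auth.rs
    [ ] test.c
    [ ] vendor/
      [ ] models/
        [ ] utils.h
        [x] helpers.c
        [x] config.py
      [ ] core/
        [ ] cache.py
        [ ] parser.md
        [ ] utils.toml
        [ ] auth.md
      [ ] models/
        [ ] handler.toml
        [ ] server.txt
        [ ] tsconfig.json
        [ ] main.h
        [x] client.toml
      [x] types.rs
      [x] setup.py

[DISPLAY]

>[-] workspace/                                         
   [ ] setup.py                                         
   [-] src/                                             
     [x] utils.js                                       
     [ ] helpers.toml                                   
     [ ] auth.md                                        
     [ ] auth.rs                                        
   [ ] test.c                                           
   [-] vendor/                                          
     [-] models/                                        
       [ ] utils.h                                      
       [x] helpers.c                                    
       [x] config.py                                    
     [ ] core/                                          
       [ ] cache.py                                     
       [ ] parser.md                                    
       [ ] utils.toml                                   
       [ ] auth.md                                      
     [-] models/                                        
       [ ] handler.toml                                 
       [ ] server.txt                                   
       [ ] tsconfig.json                                
       [ ] main.h                                       
       [x] client.toml                                  
     [x] types.rs                                       
     [x] setup.py                                       


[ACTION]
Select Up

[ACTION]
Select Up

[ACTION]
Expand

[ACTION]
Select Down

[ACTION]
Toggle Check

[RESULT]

 [-] workspace/                                         
>  [x] setup.py                                         
   [-] src/                                             
     [x] utils.js                                       
     [ ] helpers.toml                                   
     [ ] auth.md                                        
     [ ] auth.rs                                        
   [ ] test.c                                           
   [-] vendor/                                          
     [-] models/                                        
       [ ] utils.h                                      
       [x] helpers.c                                    
       [x] config.py                                    
     [ ] core/                                          
       [ ] cache.py                                     
       [ ] parser.md                                    
       [ ] utils.toml                                   
       [ ] auth.md                                      
     [-] models/                                        
       [ ] handler.toml                                 
       [ ] server.txt                                   
       [ ] tsconfig.json                                
       [ ] main.h                                       
       [x] client.toml                                  
     [x] types.rs                                       
     [x] setup.py                                       


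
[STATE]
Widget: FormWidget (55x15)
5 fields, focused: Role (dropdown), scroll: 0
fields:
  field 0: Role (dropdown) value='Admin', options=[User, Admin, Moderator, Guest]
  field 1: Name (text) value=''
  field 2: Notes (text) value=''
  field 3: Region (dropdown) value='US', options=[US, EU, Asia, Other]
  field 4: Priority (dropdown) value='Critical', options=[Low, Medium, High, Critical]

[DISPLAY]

> Role:       [Admin                                 ▼]
  Name:       [                                       ]
  Notes:      [                                       ]
  Region:     [US                                    ▼]
  Priority:   [Critical                              ▼]
                                                       
                                                       
                                                       
                                                       
                                                       
                                                       
                                                       
                                                       
                                                       
                                                       


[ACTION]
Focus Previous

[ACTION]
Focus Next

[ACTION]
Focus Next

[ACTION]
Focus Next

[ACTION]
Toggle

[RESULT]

  Role:       [Admin                                 ▼]
  Name:       [                                       ]
> Notes:      [                                       ]
  Region:     [US                                    ▼]
  Priority:   [Critical                              ▼]
                                                       
                                                       
                                                       
                                                       
                                                       
                                                       
                                                       
                                                       
                                                       
                                                       


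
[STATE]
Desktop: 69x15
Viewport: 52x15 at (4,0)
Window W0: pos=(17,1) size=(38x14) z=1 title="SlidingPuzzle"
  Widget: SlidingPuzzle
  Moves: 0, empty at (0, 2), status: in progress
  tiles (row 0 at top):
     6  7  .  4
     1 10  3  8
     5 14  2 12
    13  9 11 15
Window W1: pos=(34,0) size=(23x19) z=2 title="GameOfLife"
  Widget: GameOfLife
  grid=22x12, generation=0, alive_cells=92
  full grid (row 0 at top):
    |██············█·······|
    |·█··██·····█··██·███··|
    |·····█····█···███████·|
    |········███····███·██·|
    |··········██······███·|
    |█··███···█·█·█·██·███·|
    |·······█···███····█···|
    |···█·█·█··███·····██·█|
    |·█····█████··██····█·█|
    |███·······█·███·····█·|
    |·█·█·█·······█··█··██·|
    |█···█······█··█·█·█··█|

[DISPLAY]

                              ┏━━━━━━━━━━━━━━━━━━━━━
             ┏━━━━━━━━━━━━━━━━┃ GameOfLife          
             ┃ SlidingPuzzle  ┠─────────────────────
             ┠────────────────┃Gen: 0               
             ┃┌────┬────┬────┬┃██············█······
             ┃│  6 │  7 │    │┃·█··██·····█··██·███·
             ┃├────┼────┼────┼┃·····█····█···███████
             ┃│  1 │ 10 │  3 │┃········███····███·██
             ┃├────┼────┼────┼┃··········██······███
             ┃│  5 │ 14 │  2 │┃█··███···█·█·█·██·███
             ┃├────┼────┼────┼┃·······█···███····█··
             ┃│ 13 │  9 │ 11 │┃···█·█·█··███·····██·
             ┃└────┴────┴────┴┃·█····█████··██····█·
             ┃Moves: 0        ┃███·······█·███·····█
             ┗━━━━━━━━━━━━━━━━┃·█·█·█·······█··█··██


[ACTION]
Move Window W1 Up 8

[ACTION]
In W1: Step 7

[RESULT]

                              ┏━━━━━━━━━━━━━━━━━━━━━
             ┏━━━━━━━━━━━━━━━━┃ GameOfLife          
             ┃ SlidingPuzzle  ┠─────────────────────
             ┠────────────────┃Gen: 7               
             ┃┌────┬────┬────┬┃·██·██···············
             ┃│  6 │  7 │    │┃··█·██········█······
             ┃├────┼────┼────┼┃██····█······█·█·····
             ┃│  1 │ 10 │  3 │┃██··███······█··█····
             ┃├────┼────┼────┼┃··█··█·········█·····
             ┃│  5 │ 14 │  2 │┃····███········█·····
             ┃├────┼────┼────┼┃····███········██··█·
             ┃│ 13 │  9 │ 11 │┃····███········██··██
             ┃└────┴────┴────┴┃····██·····██···███·█
             ┃Moves: 0        ┃███·██·····█··██████·
             ┗━━━━━━━━━━━━━━━━┃············██·██·█··


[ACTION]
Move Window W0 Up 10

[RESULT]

             ┏━━━━━━━━━━━━━━━━┏━━━━━━━━━━━━━━━━━━━━━
             ┃ SlidingPuzzle  ┃ GameOfLife          
             ┠────────────────┠─────────────────────
             ┃┌────┬────┬────┬┃Gen: 7               
             ┃│  6 │  7 │    │┃·██·██···············
             ┃├────┼────┼────┼┃··█·██········█······
             ┃│  1 │ 10 │  3 │┃██····█······█·█·····
             ┃├────┼────┼────┼┃██··███······█··█····
             ┃│  5 │ 14 │  2 │┃··█··█·········█·····
             ┃├────┼────┼────┼┃····███········█·····
             ┃│ 13 │  9 │ 11 │┃····███········██··█·
             ┃└────┴────┴────┴┃····███········██··██
             ┃Moves: 0        ┃····██·····██···███·█
             ┗━━━━━━━━━━━━━━━━┃███·██·····█··██████·
                              ┃············██·██·█··


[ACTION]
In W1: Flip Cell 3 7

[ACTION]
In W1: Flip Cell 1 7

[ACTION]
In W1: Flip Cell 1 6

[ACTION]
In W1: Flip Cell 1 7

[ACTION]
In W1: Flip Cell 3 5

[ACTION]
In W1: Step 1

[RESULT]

             ┏━━━━━━━━━━━━━━━━┏━━━━━━━━━━━━━━━━━━━━━
             ┃ SlidingPuzzle  ┃ GameOfLife          
             ┠────────────────┠─────────────────────
             ┃┌────┬────┬────┬┃Gen: 8               
             ┃│  6 │  7 │    │┃·██·█·█··············
             ┃├────┼────┼────┼┃█·█·█·█·······█······
             ┃│  1 │ 10 │  3 │┃█·███········█·█·····
             ┃├────┼────┼────┼┃█·█···██·······██····
             ┃│  5 │ 14 │  2 │┃·█·█···█······███····
             ┃├────┼────┼────┼┃···█··········██·····
             ┃│ 13 │  9 │ 11 │┃···█···█······█····█·
             ┃└────┴────┴────┴┃···█·················
             ┃Moves: 0        ┃·█·········██·█······
             ┗━━━━━━━━━━━━━━━━┃·█·███·····█··█·····█
                              ┃·█··········██····██·


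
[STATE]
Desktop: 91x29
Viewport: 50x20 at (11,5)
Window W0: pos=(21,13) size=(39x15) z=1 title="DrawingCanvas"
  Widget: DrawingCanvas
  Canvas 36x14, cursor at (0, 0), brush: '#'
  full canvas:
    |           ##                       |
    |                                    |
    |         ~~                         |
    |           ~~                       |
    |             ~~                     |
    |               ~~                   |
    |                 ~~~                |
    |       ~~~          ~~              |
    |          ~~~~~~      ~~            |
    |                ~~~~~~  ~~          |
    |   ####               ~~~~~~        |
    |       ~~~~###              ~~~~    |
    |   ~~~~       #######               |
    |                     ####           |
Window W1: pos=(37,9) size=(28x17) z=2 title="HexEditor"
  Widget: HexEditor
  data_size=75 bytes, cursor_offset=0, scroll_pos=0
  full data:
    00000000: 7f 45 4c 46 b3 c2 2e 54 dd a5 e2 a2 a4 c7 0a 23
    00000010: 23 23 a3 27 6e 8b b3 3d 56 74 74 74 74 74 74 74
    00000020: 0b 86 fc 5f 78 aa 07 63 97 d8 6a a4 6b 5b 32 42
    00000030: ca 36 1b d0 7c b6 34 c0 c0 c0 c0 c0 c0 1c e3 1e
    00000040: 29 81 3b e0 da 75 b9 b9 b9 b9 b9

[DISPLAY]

                                                  
                                                  
                                                  
                                                  
                          ┏━━━━━━━━━━━━━━━━━━━━━━━
                          ┃ HexEditor             
                          ┠───────────────────────
                          ┃00000000  7F 45 4c 46 b
          ┏━━━━━━━━━━━━━━━┃00000010  23 23 a3 27 6
          ┃ DrawingCanvas ┃00000020  0b 86 fc 5f 7
          ┠───────────────┃00000030  ca 36 1b d0 7
          ┃+          ##  ┃00000040  29 81 3b e0 d
          ┃               ┃                       
          ┃         ~~    ┃                       
          ┃           ~~  ┃                       
          ┃             ~~┃                       
          ┃               ┃                       
          ┃               ┃                       
          ┃       ~~~     ┃                       
          ┃          ~~~~~┃                       


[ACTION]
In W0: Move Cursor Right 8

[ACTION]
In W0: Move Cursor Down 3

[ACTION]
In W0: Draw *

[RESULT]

                                                  
                                                  
                                                  
                                                  
                          ┏━━━━━━━━━━━━━━━━━━━━━━━
                          ┃ HexEditor             
                          ┠───────────────────────
                          ┃00000000  7F 45 4c 46 b
          ┏━━━━━━━━━━━━━━━┃00000010  23 23 a3 27 6
          ┃ DrawingCanvas ┃00000020  0b 86 fc 5f 7
          ┠───────────────┃00000030  ca 36 1b d0 7
          ┃           ##  ┃00000040  29 81 3b e0 d
          ┃               ┃                       
          ┃         ~~    ┃                       
          ┃        *  ~~  ┃                       
          ┃             ~~┃                       
          ┃               ┃                       
          ┃               ┃                       
          ┃       ~~~     ┃                       
          ┃          ~~~~~┃                       


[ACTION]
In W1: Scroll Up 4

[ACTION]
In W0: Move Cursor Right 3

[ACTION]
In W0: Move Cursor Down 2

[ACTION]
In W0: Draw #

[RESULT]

                                                  
                                                  
                                                  
                                                  
                          ┏━━━━━━━━━━━━━━━━━━━━━━━
                          ┃ HexEditor             
                          ┠───────────────────────
                          ┃00000000  7F 45 4c 46 b
          ┏━━━━━━━━━━━━━━━┃00000010  23 23 a3 27 6
          ┃ DrawingCanvas ┃00000020  0b 86 fc 5f 7
          ┠───────────────┃00000030  ca 36 1b d0 7
          ┃           ##  ┃00000040  29 81 3b e0 d
          ┃               ┃                       
          ┃         ~~    ┃                       
          ┃        *  ~~  ┃                       
          ┃             ~~┃                       
          ┃           #   ┃                       
          ┃               ┃                       
          ┃       ~~~     ┃                       
          ┃          ~~~~~┃                       


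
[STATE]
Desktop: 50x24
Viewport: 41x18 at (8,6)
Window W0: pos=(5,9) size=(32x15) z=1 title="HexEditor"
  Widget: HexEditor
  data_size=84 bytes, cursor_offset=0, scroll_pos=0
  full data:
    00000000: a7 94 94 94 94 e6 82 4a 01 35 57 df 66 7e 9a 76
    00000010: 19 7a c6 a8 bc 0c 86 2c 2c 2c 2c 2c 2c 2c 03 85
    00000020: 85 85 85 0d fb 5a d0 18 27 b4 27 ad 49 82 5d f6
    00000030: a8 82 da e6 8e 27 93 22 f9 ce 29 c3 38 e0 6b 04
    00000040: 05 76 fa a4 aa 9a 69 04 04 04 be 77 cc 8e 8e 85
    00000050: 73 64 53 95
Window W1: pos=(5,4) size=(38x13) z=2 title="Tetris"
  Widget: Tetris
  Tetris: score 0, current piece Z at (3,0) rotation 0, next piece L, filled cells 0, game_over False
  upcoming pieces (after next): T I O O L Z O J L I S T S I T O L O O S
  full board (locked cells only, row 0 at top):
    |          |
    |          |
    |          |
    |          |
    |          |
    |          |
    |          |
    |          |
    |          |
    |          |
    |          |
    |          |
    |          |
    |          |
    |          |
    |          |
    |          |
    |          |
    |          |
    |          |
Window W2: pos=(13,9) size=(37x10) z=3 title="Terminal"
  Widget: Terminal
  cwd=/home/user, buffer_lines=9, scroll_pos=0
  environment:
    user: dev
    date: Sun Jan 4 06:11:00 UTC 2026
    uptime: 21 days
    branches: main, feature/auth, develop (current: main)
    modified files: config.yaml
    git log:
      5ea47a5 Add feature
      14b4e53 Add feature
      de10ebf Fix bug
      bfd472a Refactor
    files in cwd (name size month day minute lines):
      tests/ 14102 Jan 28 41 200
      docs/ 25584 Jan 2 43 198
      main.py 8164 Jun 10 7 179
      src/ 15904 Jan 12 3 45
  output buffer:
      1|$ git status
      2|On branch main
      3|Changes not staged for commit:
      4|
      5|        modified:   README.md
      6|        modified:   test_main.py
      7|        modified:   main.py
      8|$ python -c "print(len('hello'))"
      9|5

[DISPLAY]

──────────────────────────────────┨      
        │Next:                    ┃      
        │  ▒                      ┃      
     ┏━━━━━━━━━━━━━━━━━━━━━━━━━━━━━━━━━━━
     ┃ Terminal                          
     ┠───────────────────────────────────
     ┃$ git status                       
     ┃On branch main                     
     ┃Changes not staged for commit:     
     ┃                                   
━━━━━┃        modified:   README.md      
00005┃        modified:   test_main.py   
     ┗━━━━━━━━━━━━━━━━━━━━━━━━━━━━━━━━━━━
                            ┃            
                            ┃            
                            ┃            
                            ┃            
━━━━━━━━━━━━━━━━━━━━━━━━━━━━┛            


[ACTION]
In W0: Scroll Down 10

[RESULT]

──────────────────────────────────┨      
        │Next:                    ┃      
        │  ▒                      ┃      
     ┏━━━━━━━━━━━━━━━━━━━━━━━━━━━━━━━━━━━
     ┃ Terminal                          
     ┠───────────────────────────────────
     ┃$ git status                       
     ┃On branch main                     
     ┃Changes not staged for commit:     
     ┃                                   
━━━━━┃        modified:   README.md      
     ┃        modified:   test_main.py   
     ┗━━━━━━━━━━━━━━━━━━━━━━━━━━━━━━━━━━━
                            ┃            
                            ┃            
                            ┃            
                            ┃            
━━━━━━━━━━━━━━━━━━━━━━━━━━━━┛            


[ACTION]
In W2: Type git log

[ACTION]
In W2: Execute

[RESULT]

──────────────────────────────────┨      
        │Next:                    ┃      
        │  ▒                      ┃      
     ┏━━━━━━━━━━━━━━━━━━━━━━━━━━━━━━━━━━━
     ┃ Terminal                          
     ┠───────────────────────────────────
     ┃$ git log                          
     ┃5ea47a5 Add feature                
     ┃14b4e53 Add feature                
     ┃de10ebf Fix bug                    
━━━━━┃bfd472a Refactor                   
     ┃$ █                                
     ┗━━━━━━━━━━━━━━━━━━━━━━━━━━━━━━━━━━━
                            ┃            
                            ┃            
                            ┃            
                            ┃            
━━━━━━━━━━━━━━━━━━━━━━━━━━━━┛            


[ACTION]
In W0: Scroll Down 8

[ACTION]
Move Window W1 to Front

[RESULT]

──────────────────────────────────┨      
        │Next:                    ┃      
        │  ▒                      ┃      
        │▒▒▒                      ┃━━━━━━
        │                         ┃      
        │                         ┃──────
        │                         ┃      
        │Score:                   ┃      
        │0                        ┃      
        │                         ┃      
━━━━━━━━━━━━━━━━━━━━━━━━━━━━━━━━━━┛      
     ┃$ █                                
     ┗━━━━━━━━━━━━━━━━━━━━━━━━━━━━━━━━━━━
                            ┃            
                            ┃            
                            ┃            
                            ┃            
━━━━━━━━━━━━━━━━━━━━━━━━━━━━┛            


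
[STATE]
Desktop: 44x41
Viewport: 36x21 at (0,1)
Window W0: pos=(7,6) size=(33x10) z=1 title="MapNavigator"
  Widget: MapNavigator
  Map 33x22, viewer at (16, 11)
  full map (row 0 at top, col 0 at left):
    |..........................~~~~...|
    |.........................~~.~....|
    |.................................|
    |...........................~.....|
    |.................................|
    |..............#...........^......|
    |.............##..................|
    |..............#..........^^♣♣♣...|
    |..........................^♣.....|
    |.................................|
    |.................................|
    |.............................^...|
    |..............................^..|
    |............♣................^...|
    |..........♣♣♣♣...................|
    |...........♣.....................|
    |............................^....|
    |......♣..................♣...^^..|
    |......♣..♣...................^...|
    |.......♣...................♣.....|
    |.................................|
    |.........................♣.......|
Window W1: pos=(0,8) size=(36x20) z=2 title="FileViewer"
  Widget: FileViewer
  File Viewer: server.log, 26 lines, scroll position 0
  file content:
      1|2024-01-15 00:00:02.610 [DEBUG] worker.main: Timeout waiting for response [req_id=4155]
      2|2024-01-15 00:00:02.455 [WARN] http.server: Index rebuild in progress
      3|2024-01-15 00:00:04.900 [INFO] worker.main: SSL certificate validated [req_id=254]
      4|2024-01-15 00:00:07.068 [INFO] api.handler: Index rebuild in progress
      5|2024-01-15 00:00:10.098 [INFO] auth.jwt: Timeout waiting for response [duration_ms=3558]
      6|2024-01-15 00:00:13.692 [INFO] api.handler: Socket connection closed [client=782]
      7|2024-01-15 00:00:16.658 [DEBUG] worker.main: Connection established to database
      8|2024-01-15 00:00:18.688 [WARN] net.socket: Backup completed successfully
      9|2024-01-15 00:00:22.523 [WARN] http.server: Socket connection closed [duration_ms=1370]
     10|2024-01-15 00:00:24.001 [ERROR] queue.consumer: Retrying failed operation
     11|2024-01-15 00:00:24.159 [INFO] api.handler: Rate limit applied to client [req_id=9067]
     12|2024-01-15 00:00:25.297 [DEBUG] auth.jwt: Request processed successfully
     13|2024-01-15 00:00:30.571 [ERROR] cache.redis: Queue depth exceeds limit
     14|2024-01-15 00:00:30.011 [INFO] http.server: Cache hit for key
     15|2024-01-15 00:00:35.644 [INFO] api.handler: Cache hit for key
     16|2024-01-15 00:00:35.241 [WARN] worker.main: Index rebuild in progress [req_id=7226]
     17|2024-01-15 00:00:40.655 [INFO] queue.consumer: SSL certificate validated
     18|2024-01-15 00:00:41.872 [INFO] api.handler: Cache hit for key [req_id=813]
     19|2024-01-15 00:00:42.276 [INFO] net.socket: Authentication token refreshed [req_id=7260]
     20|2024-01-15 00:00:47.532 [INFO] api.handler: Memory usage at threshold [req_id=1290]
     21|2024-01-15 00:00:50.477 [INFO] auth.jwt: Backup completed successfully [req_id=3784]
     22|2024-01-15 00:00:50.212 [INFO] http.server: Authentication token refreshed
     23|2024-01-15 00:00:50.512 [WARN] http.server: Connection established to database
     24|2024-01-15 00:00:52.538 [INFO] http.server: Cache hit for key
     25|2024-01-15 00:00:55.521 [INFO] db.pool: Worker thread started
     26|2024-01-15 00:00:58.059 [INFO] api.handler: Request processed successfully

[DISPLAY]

                                    
                                    
                                    
                                    
                                    
       ┏━━━━━━━━━━━━━━━━━━━━━━━━━━━━
       ┃ MapNavigator               
┏━━━━━━━━━━━━━━━━━━━━━━━━━━━━━━━━━━┓
┃ FileViewer                       ┃
┠──────────────────────────────────┨
┃2024-01-15 00:00:02.610 [DEBUG] w▲┃
┃2024-01-15 00:00:02.455 [WARN] ht█┃
┃2024-01-15 00:00:04.900 [INFO] wo░┃
┃2024-01-15 00:00:07.068 [INFO] ap░┃
┃2024-01-15 00:00:10.098 [INFO] au░┃
┃2024-01-15 00:00:13.692 [INFO] ap░┃
┃2024-01-15 00:00:16.658 [DEBUG] w░┃
┃2024-01-15 00:00:18.688 [WARN] ne░┃
┃2024-01-15 00:00:22.523 [WARN] ht░┃
┃2024-01-15 00:00:24.001 [ERROR] q░┃
┃2024-01-15 00:00:24.159 [INFO] ap░┃


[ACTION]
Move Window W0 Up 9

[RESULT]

       ┃ MapNavigator               
       ┠────────────────────────────
       ┃.........................^♣.
       ┃............................
       ┃............................
       ┃...............@............
       ┃............................
┏━━━━━━━━━━━━━━━━━━━━━━━━━━━━━━━━━━┓
┃ FileViewer                       ┃
┠──────────────────────────────────┨
┃2024-01-15 00:00:02.610 [DEBUG] w▲┃
┃2024-01-15 00:00:02.455 [WARN] ht█┃
┃2024-01-15 00:00:04.900 [INFO] wo░┃
┃2024-01-15 00:00:07.068 [INFO] ap░┃
┃2024-01-15 00:00:10.098 [INFO] au░┃
┃2024-01-15 00:00:13.692 [INFO] ap░┃
┃2024-01-15 00:00:16.658 [DEBUG] w░┃
┃2024-01-15 00:00:18.688 [WARN] ne░┃
┃2024-01-15 00:00:22.523 [WARN] ht░┃
┃2024-01-15 00:00:24.001 [ERROR] q░┃
┃2024-01-15 00:00:24.159 [INFO] ap░┃


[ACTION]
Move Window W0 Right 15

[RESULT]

           ┃ MapNavigator           
           ┠────────────────────────
           ┃........................
           ┃........................
           ┃........................
           ┃...............@........
           ┃........................
┏━━━━━━━━━━━━━━━━━━━━━━━━━━━━━━━━━━┓
┃ FileViewer                       ┃
┠──────────────────────────────────┨
┃2024-01-15 00:00:02.610 [DEBUG] w▲┃
┃2024-01-15 00:00:02.455 [WARN] ht█┃
┃2024-01-15 00:00:04.900 [INFO] wo░┃
┃2024-01-15 00:00:07.068 [INFO] ap░┃
┃2024-01-15 00:00:10.098 [INFO] au░┃
┃2024-01-15 00:00:13.692 [INFO] ap░┃
┃2024-01-15 00:00:16.658 [DEBUG] w░┃
┃2024-01-15 00:00:18.688 [WARN] ne░┃
┃2024-01-15 00:00:22.523 [WARN] ht░┃
┃2024-01-15 00:00:24.001 [ERROR] q░┃
┃2024-01-15 00:00:24.159 [INFO] ap░┃


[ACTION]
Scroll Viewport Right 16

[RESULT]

   ┃ MapNavigator                  ┃
   ┠───────────────────────────────┨
   ┃.........................^♣....┃
   ┃...............................┃
   ┃...............................┃
   ┃...............@............^..┃
   ┃.............................^.┃
━━━━━━━━━━━━━━━━━━━━━━━━━━━┓....^..┃
ewer                       ┃━━━━━━━┛
───────────────────────────┨        
-15 00:00:02.610 [DEBUG] w▲┃        
-15 00:00:02.455 [WARN] ht█┃        
-15 00:00:04.900 [INFO] wo░┃        
-15 00:00:07.068 [INFO] ap░┃        
-15 00:00:10.098 [INFO] au░┃        
-15 00:00:13.692 [INFO] ap░┃        
-15 00:00:16.658 [DEBUG] w░┃        
-15 00:00:18.688 [WARN] ne░┃        
-15 00:00:22.523 [WARN] ht░┃        
-15 00:00:24.001 [ERROR] q░┃        
-15 00:00:24.159 [INFO] ap░┃        


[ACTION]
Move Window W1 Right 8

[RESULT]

   ┃ MapNavigator                  ┃
   ┠───────────────────────────────┨
   ┃.........................^♣....┃
   ┃...............................┃
   ┃...............................┃
   ┃...............@............^..┃
   ┃.............................^.┃
┏━━━━━━━━━━━━━━━━━━━━━━━━━━━━━━━━━━┓
┃ FileViewer                       ┃
┠──────────────────────────────────┨
┃2024-01-15 00:00:02.610 [DEBUG] w▲┃
┃2024-01-15 00:00:02.455 [WARN] ht█┃
┃2024-01-15 00:00:04.900 [INFO] wo░┃
┃2024-01-15 00:00:07.068 [INFO] ap░┃
┃2024-01-15 00:00:10.098 [INFO] au░┃
┃2024-01-15 00:00:13.692 [INFO] ap░┃
┃2024-01-15 00:00:16.658 [DEBUG] w░┃
┃2024-01-15 00:00:18.688 [WARN] ne░┃
┃2024-01-15 00:00:22.523 [WARN] ht░┃
┃2024-01-15 00:00:24.001 [ERROR] q░┃
┃2024-01-15 00:00:24.159 [INFO] ap░┃


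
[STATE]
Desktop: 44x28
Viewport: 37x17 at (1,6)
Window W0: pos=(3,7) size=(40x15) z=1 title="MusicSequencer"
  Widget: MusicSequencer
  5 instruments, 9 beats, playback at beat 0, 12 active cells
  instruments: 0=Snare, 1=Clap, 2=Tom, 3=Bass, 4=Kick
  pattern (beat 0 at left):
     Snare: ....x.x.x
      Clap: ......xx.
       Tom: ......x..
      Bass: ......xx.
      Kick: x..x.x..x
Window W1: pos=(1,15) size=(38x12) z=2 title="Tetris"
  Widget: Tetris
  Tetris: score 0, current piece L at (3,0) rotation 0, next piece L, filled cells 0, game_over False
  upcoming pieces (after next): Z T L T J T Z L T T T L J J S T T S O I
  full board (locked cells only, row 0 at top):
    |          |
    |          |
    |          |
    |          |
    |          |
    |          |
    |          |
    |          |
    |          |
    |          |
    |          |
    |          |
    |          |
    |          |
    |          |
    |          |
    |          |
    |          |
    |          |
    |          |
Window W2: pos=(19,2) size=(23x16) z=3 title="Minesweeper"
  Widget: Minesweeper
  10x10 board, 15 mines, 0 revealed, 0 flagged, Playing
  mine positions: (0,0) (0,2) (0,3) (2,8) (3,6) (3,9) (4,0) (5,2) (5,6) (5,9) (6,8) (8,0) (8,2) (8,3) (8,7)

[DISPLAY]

                  ┃■■■■■■■■■■        
  ┏━━━━━━━━━━━━━━━┃■■■■■■■■■■        
  ┃ MusicSequencer┃■■■■■■■■■■        
  ┠───────────────┃■■■■■■■■■■        
  ┃      ▼12345678┃■■■■■■■■■■        
  ┃ Snare····█·█·█┃■■■■■■■■■■        
  ┃  Clap······██·┃■■■■■■■■■■        
  ┃   Tom······█··┃■■■■■■■■■■        
  ┃  Bass······██·┃■■■■■■■■■■        
┏━━━━━━━━━━━━━━━━━┃                  
┃ Tetris          ┃                  
┠─────────────────┗━━━━━━━━━━━━━━━━━━
┃          │Next:                    
┃          │  ▒                      
┃          │▒▒▒                      
┃          │                         
┃          │                         


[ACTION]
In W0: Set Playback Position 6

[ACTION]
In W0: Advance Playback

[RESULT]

                  ┃■■■■■■■■■■        
  ┏━━━━━━━━━━━━━━━┃■■■■■■■■■■        
  ┃ MusicSequencer┃■■■■■■■■■■        
  ┠───────────────┃■■■■■■■■■■        
  ┃      0123456▼8┃■■■■■■■■■■        
  ┃ Snare····█·█·█┃■■■■■■■■■■        
  ┃  Clap······██·┃■■■■■■■■■■        
  ┃   Tom······█··┃■■■■■■■■■■        
  ┃  Bass······██·┃■■■■■■■■■■        
┏━━━━━━━━━━━━━━━━━┃                  
┃ Tetris          ┃                  
┠─────────────────┗━━━━━━━━━━━━━━━━━━
┃          │Next:                    
┃          │  ▒                      
┃          │▒▒▒                      
┃          │                         
┃          │                         


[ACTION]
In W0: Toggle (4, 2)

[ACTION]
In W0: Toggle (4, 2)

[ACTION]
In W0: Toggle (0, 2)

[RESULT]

                  ┃■■■■■■■■■■        
  ┏━━━━━━━━━━━━━━━┃■■■■■■■■■■        
  ┃ MusicSequencer┃■■■■■■■■■■        
  ┠───────────────┃■■■■■■■■■■        
  ┃      0123456▼8┃■■■■■■■■■■        
  ┃ Snare··█·█·█·█┃■■■■■■■■■■        
  ┃  Clap······██·┃■■■■■■■■■■        
  ┃   Tom······█··┃■■■■■■■■■■        
  ┃  Bass······██·┃■■■■■■■■■■        
┏━━━━━━━━━━━━━━━━━┃                  
┃ Tetris          ┃                  
┠─────────────────┗━━━━━━━━━━━━━━━━━━
┃          │Next:                    
┃          │  ▒                      
┃          │▒▒▒                      
┃          │                         
┃          │                         


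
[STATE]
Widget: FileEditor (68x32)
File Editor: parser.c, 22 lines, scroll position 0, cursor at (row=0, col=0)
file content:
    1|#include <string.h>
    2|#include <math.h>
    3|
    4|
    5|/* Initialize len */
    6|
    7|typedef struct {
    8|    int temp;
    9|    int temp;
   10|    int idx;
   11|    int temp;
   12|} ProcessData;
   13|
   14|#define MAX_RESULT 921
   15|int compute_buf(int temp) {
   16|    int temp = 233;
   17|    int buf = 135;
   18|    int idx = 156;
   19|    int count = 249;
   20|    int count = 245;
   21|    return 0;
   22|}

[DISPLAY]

█include <string.h>                                                ▲
#include <math.h>                                                  █
                                                                   ░
                                                                   ░
/* Initialize len */                                               ░
                                                                   ░
typedef struct {                                                   ░
    int temp;                                                      ░
    int temp;                                                      ░
    int idx;                                                       ░
    int temp;                                                      ░
} ProcessData;                                                     ░
                                                                   ░
#define MAX_RESULT 921                                             ░
int compute_buf(int temp) {                                        ░
    int temp = 233;                                                ░
    int buf = 135;                                                 ░
    int idx = 156;                                                 ░
    int count = 249;                                               ░
    int count = 245;                                               ░
    return 0;                                                      ░
}                                                                  ░
                                                                   ░
                                                                   ░
                                                                   ░
                                                                   ░
                                                                   ░
                                                                   ░
                                                                   ░
                                                                   ░
                                                                   ░
                                                                   ▼


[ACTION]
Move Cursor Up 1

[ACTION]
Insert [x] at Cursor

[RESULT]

x█include <string.h>                                               ▲
#include <math.h>                                                  █
                                                                   ░
                                                                   ░
/* Initialize len */                                               ░
                                                                   ░
typedef struct {                                                   ░
    int temp;                                                      ░
    int temp;                                                      ░
    int idx;                                                       ░
    int temp;                                                      ░
} ProcessData;                                                     ░
                                                                   ░
#define MAX_RESULT 921                                             ░
int compute_buf(int temp) {                                        ░
    int temp = 233;                                                ░
    int buf = 135;                                                 ░
    int idx = 156;                                                 ░
    int count = 249;                                               ░
    int count = 245;                                               ░
    return 0;                                                      ░
}                                                                  ░
                                                                   ░
                                                                   ░
                                                                   ░
                                                                   ░
                                                                   ░
                                                                   ░
                                                                   ░
                                                                   ░
                                                                   ░
                                                                   ▼
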